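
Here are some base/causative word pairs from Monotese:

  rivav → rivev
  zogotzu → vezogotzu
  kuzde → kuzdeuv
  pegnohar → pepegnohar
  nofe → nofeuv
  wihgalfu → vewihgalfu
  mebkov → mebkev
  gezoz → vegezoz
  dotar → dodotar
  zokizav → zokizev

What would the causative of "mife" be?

mifeuv

dotar and zokizav both have last vowel 'a' yet inflect differently (dodotar, zokizev), so the last vowel is not what conditions the rule; the final letter is.
"mife" ends in -e. The stems ending in -e (nofe → nofeuv, kuzde → kuzdeuv) add -uv.
So mife → mifeuv.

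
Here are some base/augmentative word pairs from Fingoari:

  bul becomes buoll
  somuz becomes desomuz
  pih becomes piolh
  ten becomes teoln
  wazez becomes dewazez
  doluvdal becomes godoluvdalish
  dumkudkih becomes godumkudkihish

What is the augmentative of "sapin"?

bul and doluvdal both end in -l yet inflect differently (buoll, godoluvdalish), so the final letter is not what conditions the rule; the number of vowels is.
"sapin" has 2 vowels. The stems with 2 vowels (somuz → desomuz, wazez → dewazez) add the prefix de-.
So sapin → desapin.

desapin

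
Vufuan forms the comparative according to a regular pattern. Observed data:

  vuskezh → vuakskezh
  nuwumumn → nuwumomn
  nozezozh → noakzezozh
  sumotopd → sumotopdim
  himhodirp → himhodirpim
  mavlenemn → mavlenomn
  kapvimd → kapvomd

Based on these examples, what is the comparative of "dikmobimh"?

dikmobomh

kapvimd and sumotopd both end in -d yet inflect differently (kapvomd, sumotopdim), so the final letter is not what conditions the rule; the second-to-last letter is.
"dikmobimh" has second-to-last letter 'm'. The stems whose second-to-last letter is 'm' (kapvimd → kapvomd, nuwumumn → nuwumomn, mavlenemn → mavlenomn) change the last vowel to 'o'.
The other patterns: stems whose second-to-last letter is 'z' insert -ak- after the first vowel; stems whose second-to-last letter is 'p' or 'r' add -im.
So dikmobimh → dikmobomh.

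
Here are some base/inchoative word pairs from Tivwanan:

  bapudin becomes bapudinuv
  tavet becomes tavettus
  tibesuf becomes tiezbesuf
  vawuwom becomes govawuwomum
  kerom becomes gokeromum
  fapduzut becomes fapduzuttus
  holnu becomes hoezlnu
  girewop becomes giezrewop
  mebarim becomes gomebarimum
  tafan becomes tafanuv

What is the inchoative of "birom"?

gobiromum

bapudin and mebarim both have last vowel 'i' yet inflect differently (bapudinuv, gomebarimum), so the last vowel is not what conditions the rule; the final letter is.
"birom" ends in -m. The stems ending in -m (mebarim → gomebarimum, vawuwom → govawuwomum, kerom → gokeromum) add go- … -um around the stem.
The other patterns: stems ending in -n add -uv; stems ending in -t double the final consonant and add -us; stems ending in -f, -p or -u insert -ez- after the first vowel.
So birom → gobiromum.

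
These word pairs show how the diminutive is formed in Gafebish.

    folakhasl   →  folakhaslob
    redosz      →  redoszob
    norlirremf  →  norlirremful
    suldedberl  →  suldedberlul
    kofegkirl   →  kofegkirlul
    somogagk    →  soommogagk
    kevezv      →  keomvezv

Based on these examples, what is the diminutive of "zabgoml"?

zabgomlul

folakhasl and suldedberl both end in -l yet inflect differently (folakhaslob, suldedberlul), so the final letter is not what conditions the rule; the second-to-last letter is.
"zabgoml" has second-to-last letter 'm'. The one such stem in the data (norlirremf → norlirremful) adds -ul, so the same rule applies.
So zabgoml → zabgomlul.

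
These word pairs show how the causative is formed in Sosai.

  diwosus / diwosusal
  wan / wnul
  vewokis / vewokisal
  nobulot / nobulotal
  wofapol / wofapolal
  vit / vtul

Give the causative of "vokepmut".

"vokepmut" has 3 vowels. The stems with 3 vowels (nobulot → nobulotal, vewokis → vewokisal, wofapol → wofapolal) add -al.
The other pattern: stems with 1 vowel delete the last vowel and add -ul.
So vokepmut → vokepmutal.

vokepmutal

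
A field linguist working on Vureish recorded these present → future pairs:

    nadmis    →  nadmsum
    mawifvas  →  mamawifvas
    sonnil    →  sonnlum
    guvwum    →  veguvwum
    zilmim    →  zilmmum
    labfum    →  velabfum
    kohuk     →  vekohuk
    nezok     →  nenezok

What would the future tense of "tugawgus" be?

zilmim and guvwum both end in -m yet inflect differently (zilmmum, veguvwum), so the final letter is not what conditions the rule; the last vowel is.
"tugawgus" has last vowel 'u'. The stems whose last vowel is 'u' (kohuk → vekohuk, guvwum → veguvwum, labfum → velabfum) add the prefix ve-.
The other patterns: stems whose last vowel is 'i' delete the last vowel and add -um; stems whose last vowel is 'a' or 'o' repeat the first consonant+vowel as a prefix.
So tugawgus → vetugawgus.

vetugawgus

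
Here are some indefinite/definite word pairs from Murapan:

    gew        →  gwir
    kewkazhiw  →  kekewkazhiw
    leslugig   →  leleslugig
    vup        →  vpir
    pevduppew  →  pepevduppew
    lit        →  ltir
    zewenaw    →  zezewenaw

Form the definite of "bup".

bpir

"bup" has 1 vowel. The stems with 1 vowel (gew → gwir, lit → ltir, vup → vpir) delete the last vowel and add -ir.
The other pattern: stems with 3 vowels repeat the first consonant+vowel as a prefix.
So bup → bpir.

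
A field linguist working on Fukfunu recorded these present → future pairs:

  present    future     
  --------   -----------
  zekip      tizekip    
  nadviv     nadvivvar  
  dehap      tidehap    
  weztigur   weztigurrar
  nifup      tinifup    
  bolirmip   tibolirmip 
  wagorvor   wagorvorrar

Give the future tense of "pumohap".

nifup and weztigur both have last vowel 'u' yet inflect differently (tinifup, weztigurrar), so the last vowel is not what conditions the rule; the final letter is.
"pumohap" ends in -p. The stems ending in -p (zekip → tizekip, nifup → tinifup, dehap → tidehap) add the prefix ti-.
The other pattern: stems ending in -r or -v double the final consonant and add -ar.
So pumohap → tipumohap.

tipumohap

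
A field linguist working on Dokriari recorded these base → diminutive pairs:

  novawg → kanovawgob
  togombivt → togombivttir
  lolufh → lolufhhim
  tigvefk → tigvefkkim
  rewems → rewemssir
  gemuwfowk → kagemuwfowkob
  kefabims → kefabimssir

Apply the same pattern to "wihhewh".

"wihhewh" has second-to-last letter 'w'. The stems whose second-to-last letter is 'w' (novawg → kanovawgob, gemuwfowk → kagemuwfowkob) add ka- … -ob around the stem.
The other patterns: stems whose second-to-last letter is 'f' double the final consonant and add -im; stems whose second-to-last letter is 'm' or 'v' double the final consonant and add -ir.
So wihhewh → kawihhewhob.

kawihhewhob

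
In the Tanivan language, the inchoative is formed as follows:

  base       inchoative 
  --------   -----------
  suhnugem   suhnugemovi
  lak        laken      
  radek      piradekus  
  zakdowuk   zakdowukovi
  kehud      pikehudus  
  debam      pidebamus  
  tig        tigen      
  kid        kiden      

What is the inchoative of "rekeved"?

"rekeved" has 3 vowels. The stems with 3 vowels (zakdowuk → zakdowukovi, suhnugem → suhnugemovi) add -ovi.
The other patterns: stems with 1 vowel add -en; stems with 2 vowels add pi- … -us around the stem.
So rekeved → rekevedovi.

rekevedovi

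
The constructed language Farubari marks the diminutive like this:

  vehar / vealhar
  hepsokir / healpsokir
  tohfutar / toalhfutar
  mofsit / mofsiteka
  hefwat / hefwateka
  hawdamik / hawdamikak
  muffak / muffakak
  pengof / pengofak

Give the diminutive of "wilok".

wilokak

hepsokir and mofsit both have last vowel 'i' yet inflect differently (healpsokir, mofsiteka), so the last vowel is not what conditions the rule; the final letter is.
"wilok" ends in -k. The stems ending in -k (hawdamik → hawdamikak, muffak → muffakak) add -ak.
So wilok → wilokak.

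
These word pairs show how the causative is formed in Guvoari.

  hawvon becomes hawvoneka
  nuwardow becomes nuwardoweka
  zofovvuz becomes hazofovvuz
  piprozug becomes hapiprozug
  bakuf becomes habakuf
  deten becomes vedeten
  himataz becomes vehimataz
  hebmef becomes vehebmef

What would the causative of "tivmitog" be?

"tivmitog" has last vowel 'o'. The stems whose last vowel is 'o' (hawvon → hawvoneka, nuwardow → nuwardoweka) add -eka.
So tivmitog → tivmitogeka.

tivmitogeka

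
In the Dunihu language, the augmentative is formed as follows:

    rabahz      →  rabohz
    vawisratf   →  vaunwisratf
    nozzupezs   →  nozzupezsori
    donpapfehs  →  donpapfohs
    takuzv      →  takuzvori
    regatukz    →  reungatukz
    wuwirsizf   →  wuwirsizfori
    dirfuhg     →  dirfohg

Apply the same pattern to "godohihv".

godohohv

donpapfehs and nozzupezs both end in -s yet inflect differently (donpapfohs, nozzupezsori), so the final letter is not what conditions the rule; the second-to-last letter is.
"godohihv" has second-to-last letter 'h'. The stems whose second-to-last letter is 'h' (rabahz → rabohz, donpapfehs → donpapfohs, dirfuhg → dirfohg) change the last vowel to 'o'.
So godohihv → godohohv.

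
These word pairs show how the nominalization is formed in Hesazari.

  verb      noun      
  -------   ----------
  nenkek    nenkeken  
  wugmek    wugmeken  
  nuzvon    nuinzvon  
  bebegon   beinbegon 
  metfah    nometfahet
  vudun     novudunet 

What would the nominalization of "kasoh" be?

kainsoh

nuzvon and vudun both end in -n yet inflect differently (nuinzvon, novudunet), so the final letter is not what conditions the rule; the last vowel is.
"kasoh" has last vowel 'o'. The stems whose last vowel is 'o' (nuzvon → nuinzvon, bebegon → beinbegon) insert -in- after the first vowel.
The other patterns: stems whose last vowel is 'e' add -en; stems whose last vowel is 'a' or 'u' add no- … -et around the stem.
So kasoh → kainsoh.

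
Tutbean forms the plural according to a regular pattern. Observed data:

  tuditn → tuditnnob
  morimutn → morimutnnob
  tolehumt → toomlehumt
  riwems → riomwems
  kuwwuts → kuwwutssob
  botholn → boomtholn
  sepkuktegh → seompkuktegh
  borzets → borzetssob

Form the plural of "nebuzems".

tuditn and botholn both end in -n yet inflect differently (tuditnnob, boomtholn), so the final letter is not what conditions the rule; the second-to-last letter is.
"nebuzems" has second-to-last letter 'm'. The stems whose second-to-last letter is 'm' (tolehumt → toomlehumt, riwems → riomwems) insert -om- after the first vowel.
So nebuzems → neombuzems.

neombuzems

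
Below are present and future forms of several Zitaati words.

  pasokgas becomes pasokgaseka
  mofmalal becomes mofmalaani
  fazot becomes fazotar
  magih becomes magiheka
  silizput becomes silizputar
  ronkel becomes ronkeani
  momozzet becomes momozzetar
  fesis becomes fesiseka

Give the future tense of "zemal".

"zemal" ends in -l. The stems ending in -l (ronkel → ronkeani, mofmalal → mofmalaani) drop the final letter and add -ani.
So zemal → zemaani.

zemaani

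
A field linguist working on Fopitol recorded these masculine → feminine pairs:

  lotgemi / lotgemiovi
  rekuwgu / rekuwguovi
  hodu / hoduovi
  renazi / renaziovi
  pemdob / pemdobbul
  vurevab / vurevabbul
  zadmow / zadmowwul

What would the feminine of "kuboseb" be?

kubosebbul

hodu and pemdob both have 2 vowels yet inflect differently (hoduovi, pemdobbul), so the number of vowels is not what conditions the rule; whether the stem ends in a vowel or a consonant is.
"kuboseb" ends in a consonant. The stems ending in a consonant (pemdob → pemdobbul, vurevab → vurevabbul, zadmow → zadmowwul) double the final consonant and add -ul.
So kuboseb → kubosebbul.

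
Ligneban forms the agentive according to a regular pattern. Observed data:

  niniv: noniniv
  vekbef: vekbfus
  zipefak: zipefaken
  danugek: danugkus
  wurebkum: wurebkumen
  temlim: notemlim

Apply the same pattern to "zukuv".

zukuven

danugek and zipefak both end in -k yet inflect differently (danugkus, zipefaken), so the final letter is not what conditions the rule; the last vowel is.
"zukuv" has last vowel 'u'. The one such stem in the data (wurebkum → wurebkumen) adds -en, so the same rule applies.
The other patterns: stems whose last vowel is 'i' add the prefix no-; stems whose last vowel is 'e' delete the last vowel and add -us.
So zukuv → zukuven.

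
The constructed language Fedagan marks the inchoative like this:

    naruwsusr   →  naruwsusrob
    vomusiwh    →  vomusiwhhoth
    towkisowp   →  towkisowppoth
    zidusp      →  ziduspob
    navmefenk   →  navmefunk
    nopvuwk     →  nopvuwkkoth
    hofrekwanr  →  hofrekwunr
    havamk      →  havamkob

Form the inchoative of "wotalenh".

"wotalenh" has second-to-last letter 'n'. The stems whose second-to-last letter is 'n' (navmefenk → navmefunk, hofrekwanr → hofrekwunr) change the last vowel to 'u'.
The other patterns: stems whose second-to-last letter is 'w' double the final consonant and add -oth; stems whose second-to-last letter is 'm' or 's' add -ob.
So wotalenh → wotalunh.

wotalunh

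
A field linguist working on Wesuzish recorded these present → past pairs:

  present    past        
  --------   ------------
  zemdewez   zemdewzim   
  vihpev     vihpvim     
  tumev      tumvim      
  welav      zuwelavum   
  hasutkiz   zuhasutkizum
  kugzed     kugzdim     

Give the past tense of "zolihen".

zolihnim

"zolihen" has last vowel 'e'. The stems whose last vowel is 'e' (zemdewez → zemdewzim, tumev → tumvim, kugzed → kugzdim) delete the last vowel and add -im.
The other pattern: stems whose last vowel is 'a' or 'i' add zu- … -um around the stem.
So zolihen → zolihnim.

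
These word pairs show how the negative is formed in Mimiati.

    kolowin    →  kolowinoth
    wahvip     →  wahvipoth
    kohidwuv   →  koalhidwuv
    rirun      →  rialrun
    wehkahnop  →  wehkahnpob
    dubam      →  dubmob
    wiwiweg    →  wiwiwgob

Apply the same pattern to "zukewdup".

zualkewdup

kolowin and rirun both end in -n yet inflect differently (kolowinoth, rialrun), so the final letter is not what conditions the rule; the last vowel is.
"zukewdup" has last vowel 'u'. The stems whose last vowel is 'u' (kohidwuv → koalhidwuv, rirun → rialrun) insert -al- after the first vowel.
The other patterns: stems whose last vowel is 'i' add -oth; stems whose last vowel is 'a', 'e' or 'o' delete the last vowel and add -ob.
So zukewdup → zualkewdup.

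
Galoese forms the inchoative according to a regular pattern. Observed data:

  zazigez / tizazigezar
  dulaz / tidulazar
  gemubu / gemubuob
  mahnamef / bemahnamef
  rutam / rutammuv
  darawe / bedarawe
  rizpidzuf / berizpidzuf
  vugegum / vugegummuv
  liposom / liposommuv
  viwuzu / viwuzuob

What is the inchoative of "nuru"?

vugegum and viwuzu both have last vowel 'u' yet inflect differently (vugegummuv, viwuzuob), so the last vowel is not what conditions the rule; the final letter is.
"nuru" ends in -u. The stems ending in -u (viwuzu → viwuzuob, gemubu → gemubuob) add -ob.
The other patterns: stems ending in -m double the final consonant and add -uv; stems ending in -e or -f add the prefix be-; stems ending in -z add ti- … -ar around the stem.
So nuru → nuruob.

nuruob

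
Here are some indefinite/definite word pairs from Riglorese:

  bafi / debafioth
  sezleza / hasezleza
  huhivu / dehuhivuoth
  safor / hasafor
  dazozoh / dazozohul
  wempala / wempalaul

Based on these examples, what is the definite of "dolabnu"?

wempala and sezleza both end in -a yet inflect differently (wempalaul, hasezleza), so the final letter is not what conditions the rule; the first letter is.
"dolabnu" begins with d-. The one such stem in the data (dazozoh → dazozohul) adds -ul, so the same rule applies.
The other patterns: stems beginning with s- add the prefix ha-; stems beginning with b- or h- add de- … -oth around the stem.
So dolabnu → dolabnuul.

dolabnuul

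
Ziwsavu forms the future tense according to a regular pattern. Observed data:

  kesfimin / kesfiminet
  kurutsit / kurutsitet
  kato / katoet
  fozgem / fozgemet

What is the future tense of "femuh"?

femuhet

Every pair shown (kesfimin → kesfiminet, kurutsit → kurutsitet, kato → katoet, …) follows the same rule: add -et.
So femuh → femuhet.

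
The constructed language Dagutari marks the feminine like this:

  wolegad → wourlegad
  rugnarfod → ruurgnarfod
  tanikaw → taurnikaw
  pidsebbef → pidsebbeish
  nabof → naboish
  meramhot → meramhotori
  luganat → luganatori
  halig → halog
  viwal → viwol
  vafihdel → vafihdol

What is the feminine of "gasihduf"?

rugnarfod and nabof both have last vowel 'o' yet inflect differently (ruurgnarfod, naboish), so the last vowel is not what conditions the rule; the final letter is.
"gasihduf" ends in -f. The stems ending in -f (pidsebbef → pidsebbeish, nabof → naboish) drop the final letter and add -ish.
The other patterns: stems ending in -d or -w insert -ur- after the first vowel; stems ending in -t add -ori; stems ending in -g or -l change the last vowel to 'o'.
So gasihduf → gasihduish.

gasihduish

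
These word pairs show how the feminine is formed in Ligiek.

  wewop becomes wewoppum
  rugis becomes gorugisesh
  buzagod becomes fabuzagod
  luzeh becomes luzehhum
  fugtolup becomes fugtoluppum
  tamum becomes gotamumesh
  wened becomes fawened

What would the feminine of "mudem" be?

gomudemesh

"mudem" ends in -m. The one such stem in the data (tamum → gotamumesh) adds go- … -esh around the stem, so the same rule applies.
The other patterns: stems ending in -d add the prefix fa-; stems ending in -h or -p double the final consonant and add -um.
So mudem → gomudemesh.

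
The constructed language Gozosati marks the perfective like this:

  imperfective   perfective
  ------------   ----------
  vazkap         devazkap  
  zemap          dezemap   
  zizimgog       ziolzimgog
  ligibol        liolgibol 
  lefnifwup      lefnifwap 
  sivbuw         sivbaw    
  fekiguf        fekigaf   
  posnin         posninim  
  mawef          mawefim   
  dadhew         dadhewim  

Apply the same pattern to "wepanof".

"wepanof" has last vowel 'o'. The stems whose last vowel is 'o' (zizimgog → ziolzimgog, ligibol → liolgibol) insert -ol- after the first vowel.
The other patterns: stems whose last vowel is 'a' add the prefix de-; stems whose last vowel is 'u' change the last vowel to 'a'; stems whose last vowel is 'e' or 'i' add -im.
So wepanof → weolpanof.

weolpanof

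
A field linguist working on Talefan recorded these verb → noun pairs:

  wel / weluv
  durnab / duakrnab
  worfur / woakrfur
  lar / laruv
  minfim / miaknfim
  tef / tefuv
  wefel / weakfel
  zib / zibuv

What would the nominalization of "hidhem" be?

hiakdhem

zib and durnab both end in -b yet inflect differently (zibuv, duakrnab), so the final letter is not what conditions the rule; the number of vowels is.
"hidhem" has 2 vowels. The stems with 2 vowels (minfim → miaknfim, durnab → duakrnab, wefel → weakfel) insert -ak- after the first vowel.
So hidhem → hiakdhem.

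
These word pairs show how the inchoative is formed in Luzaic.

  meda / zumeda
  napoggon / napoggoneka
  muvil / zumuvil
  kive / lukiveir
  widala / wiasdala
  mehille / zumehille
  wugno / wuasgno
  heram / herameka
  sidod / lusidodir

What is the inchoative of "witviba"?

wiastviba

meda and widala both end in -a yet inflect differently (zumeda, wiasdala), so the final letter is not what conditions the rule; the first letter is.
"witviba" begins with w-. The stems beginning with w- (widala → wiasdala, wugno → wuasgno) insert -as- after the first vowel.
So witviba → wiastviba.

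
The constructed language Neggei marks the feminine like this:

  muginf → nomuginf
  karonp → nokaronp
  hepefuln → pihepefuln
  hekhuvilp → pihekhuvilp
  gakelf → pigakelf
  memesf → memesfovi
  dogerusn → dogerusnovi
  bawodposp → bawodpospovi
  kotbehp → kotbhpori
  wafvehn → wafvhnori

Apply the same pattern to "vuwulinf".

novuwulinf

"vuwulinf" has second-to-last letter 'n'. The stems whose second-to-last letter is 'n' (muginf → nomuginf, karonp → nokaronp) add the prefix no-.
So vuwulinf → novuwulinf.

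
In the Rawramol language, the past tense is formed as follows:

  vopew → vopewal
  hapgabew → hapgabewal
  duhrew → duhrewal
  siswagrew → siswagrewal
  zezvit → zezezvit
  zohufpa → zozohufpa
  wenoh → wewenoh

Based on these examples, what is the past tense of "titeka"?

tititeka

"titeka" ends in -a. The one such stem in the data (zohufpa → zozohufpa) repeats the first consonant+vowel as a prefix (as do zezvit, wenoh), so the same rule applies.
So titeka → tititeka.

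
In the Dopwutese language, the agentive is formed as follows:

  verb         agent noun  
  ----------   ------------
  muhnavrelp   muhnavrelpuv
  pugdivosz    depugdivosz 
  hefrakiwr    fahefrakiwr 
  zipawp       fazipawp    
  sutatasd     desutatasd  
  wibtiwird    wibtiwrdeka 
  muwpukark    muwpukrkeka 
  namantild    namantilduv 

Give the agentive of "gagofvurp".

gagofvrpeka

"gagofvurp" has second-to-last letter 'r'. The stems whose second-to-last letter is 'r' (muwpukark → muwpukrkeka, wibtiwird → wibtiwrdeka) delete the last vowel and add -eka.
The other patterns: stems whose second-to-last letter is 'l' add -uv; stems whose second-to-last letter is 'w' add the prefix fa-; stems whose second-to-last letter is 's' add the prefix de-.
So gagofvurp → gagofvrpeka.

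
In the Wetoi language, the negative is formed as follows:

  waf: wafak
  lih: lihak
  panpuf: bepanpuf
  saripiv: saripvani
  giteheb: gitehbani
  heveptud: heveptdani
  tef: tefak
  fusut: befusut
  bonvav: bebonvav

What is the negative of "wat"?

tef and panpuf both end in -f yet inflect differently (tefak, bepanpuf), so the final letter is not what conditions the rule; the number of vowels is.
"wat" has 1 vowel. The stems with 1 vowel (tef → tefak, lih → lihak, waf → wafak) add -ak.
The other patterns: stems with 2 vowels add the prefix be-; stems with 3 vowels delete the last vowel and add -ani.
So wat → watak.

watak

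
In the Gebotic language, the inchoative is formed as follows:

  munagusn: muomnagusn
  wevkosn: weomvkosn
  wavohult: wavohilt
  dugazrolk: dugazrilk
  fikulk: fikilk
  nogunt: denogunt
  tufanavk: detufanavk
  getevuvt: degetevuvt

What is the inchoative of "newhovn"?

denewhovn

wavohult and nogunt both end in -t yet inflect differently (wavohilt, denogunt), so the final letter is not what conditions the rule; the second-to-last letter is.
"newhovn" has second-to-last letter 'v'. The stems whose second-to-last letter is 'v' (tufanavk → detufanavk, getevuvt → degetevuvt) add the prefix de-.
The other patterns: stems whose second-to-last letter is 's' insert -om- after the first vowel; stems whose second-to-last letter is 'l' change the last vowel to 'i'.
So newhovn → denewhovn.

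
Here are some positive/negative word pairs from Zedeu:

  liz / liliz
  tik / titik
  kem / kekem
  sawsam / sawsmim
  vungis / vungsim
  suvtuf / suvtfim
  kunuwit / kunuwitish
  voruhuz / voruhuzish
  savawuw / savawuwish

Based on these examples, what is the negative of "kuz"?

kukuz

"kuz" has 1 vowel. The stems with 1 vowel (liz → liliz, tik → titik, kem → kekem) repeat the first consonant+vowel as a prefix.
The other patterns: stems with 2 vowels delete the last vowel and add -im; stems with 3 vowels add -ish.
So kuz → kukuz.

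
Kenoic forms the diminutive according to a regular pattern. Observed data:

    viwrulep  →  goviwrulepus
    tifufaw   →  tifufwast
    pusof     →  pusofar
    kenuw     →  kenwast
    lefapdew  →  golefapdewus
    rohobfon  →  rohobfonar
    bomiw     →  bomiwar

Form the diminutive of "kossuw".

tifufaw and lefapdew both end in -w yet inflect differently (tifufwast, golefapdewus), so the final letter is not what conditions the rule; the last vowel is.
"kossuw" has last vowel 'u'. The one such stem in the data (kenuw → kenwast) deletes the last vowel and adds -ast (as does tifufaw), so the same rule applies.
The other patterns: stems whose last vowel is 'e' add go- … -us around the stem; stems whose last vowel is 'i' or 'o' add -ar.
So kossuw → kosswast.

kosswast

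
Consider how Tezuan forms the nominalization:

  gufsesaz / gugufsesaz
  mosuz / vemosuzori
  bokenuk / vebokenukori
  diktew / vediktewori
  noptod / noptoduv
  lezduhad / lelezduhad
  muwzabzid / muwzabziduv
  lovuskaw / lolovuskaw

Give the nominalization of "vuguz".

muwzabzid and lezduhad both end in -d yet inflect differently (muwzabziduv, lelezduhad), so the final letter is not what conditions the rule; the last vowel is.
"vuguz" has last vowel 'u'. The stems whose last vowel is 'u' (mosuz → vemosuzori, bokenuk → vebokenukori) add ve- … -ori around the stem.
So vuguz → vevuguzori.

vevuguzori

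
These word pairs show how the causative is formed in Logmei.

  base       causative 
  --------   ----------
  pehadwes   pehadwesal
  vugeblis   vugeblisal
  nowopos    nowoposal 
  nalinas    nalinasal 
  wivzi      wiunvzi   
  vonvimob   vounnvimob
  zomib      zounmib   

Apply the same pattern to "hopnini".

"hopnini" ends in -i. The one such stem in the data (wivzi → wiunvzi) inserts -un- after the first vowel (as do vonvimob, zomib), so the same rule applies.
So hopnini → hounpnini.

hounpnini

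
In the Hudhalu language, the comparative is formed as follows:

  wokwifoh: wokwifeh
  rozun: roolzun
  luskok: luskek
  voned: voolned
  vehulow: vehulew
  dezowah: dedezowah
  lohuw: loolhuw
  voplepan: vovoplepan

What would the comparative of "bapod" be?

lohuw and vehulow both end in -w yet inflect differently (loolhuw, vehulew), so the final letter is not what conditions the rule; the last vowel is.
"bapod" has last vowel 'o'. The stems whose last vowel is 'o' (wokwifoh → wokwifeh, vehulow → vehulew, luskok → luskek) change the last vowel to 'e'.
The other patterns: stems whose last vowel is 'e' or 'u' insert -ol- after the first vowel; stems whose last vowel is 'a' repeat the first consonant+vowel as a prefix.
So bapod → baped.

baped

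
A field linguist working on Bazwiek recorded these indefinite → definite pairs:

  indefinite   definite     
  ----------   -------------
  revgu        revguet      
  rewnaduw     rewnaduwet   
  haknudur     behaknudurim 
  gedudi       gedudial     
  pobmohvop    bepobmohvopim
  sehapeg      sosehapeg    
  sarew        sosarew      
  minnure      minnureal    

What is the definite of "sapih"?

"sapih" begins with s-. The stems beginning with s- (sehapeg → sosehapeg, sarew → sosarew) add the prefix so-.
So sapih → sosapih.

sosapih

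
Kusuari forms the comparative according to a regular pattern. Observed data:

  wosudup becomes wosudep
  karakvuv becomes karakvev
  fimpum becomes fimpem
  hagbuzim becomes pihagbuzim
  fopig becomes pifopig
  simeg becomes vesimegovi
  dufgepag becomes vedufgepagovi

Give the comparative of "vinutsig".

"vinutsig" has last vowel 'i'. The stems whose last vowel is 'i' (hagbuzim → pihagbuzim, fopig → pifopig) add the prefix pi-.
So vinutsig → pivinutsig.

pivinutsig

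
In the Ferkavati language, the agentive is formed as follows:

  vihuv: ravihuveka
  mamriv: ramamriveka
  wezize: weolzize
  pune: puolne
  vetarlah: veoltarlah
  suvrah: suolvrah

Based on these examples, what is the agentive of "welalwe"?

weollalwe

"welalwe" ends in -e. The stems ending in -e (wezize → weolzize, pune → puolne) insert -ol- after the first vowel.
The other pattern: stems ending in -v add ra- … -eka around the stem.
So welalwe → weollalwe.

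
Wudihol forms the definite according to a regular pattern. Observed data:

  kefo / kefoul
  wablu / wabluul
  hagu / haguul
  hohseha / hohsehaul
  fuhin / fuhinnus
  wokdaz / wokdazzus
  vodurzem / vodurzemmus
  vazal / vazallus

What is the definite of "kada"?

hohseha and wokdaz both have last vowel 'a' yet inflect differently (hohsehaul, wokdazzus), so the last vowel is not what conditions the rule; whether the stem ends in a vowel or a consonant is.
"kada" ends in a vowel. The stems ending in a vowel (kefo → kefoul, wablu → wabluul, hagu → haguul) add -ul.
So kada → kadaul.

kadaul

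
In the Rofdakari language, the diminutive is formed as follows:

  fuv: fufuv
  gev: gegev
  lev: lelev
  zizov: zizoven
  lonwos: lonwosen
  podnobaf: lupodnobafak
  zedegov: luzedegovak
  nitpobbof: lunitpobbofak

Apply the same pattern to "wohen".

fuv and zizov both end in -v yet inflect differently (fufuv, zizoven), so the final letter is not what conditions the rule; the number of vowels is.
"wohen" has 2 vowels. The stems with 2 vowels (zizov → zizoven, lonwos → lonwosen) add -en.
The other patterns: stems with 1 vowel repeat the first consonant+vowel as a prefix; stems with 3 vowels add lu- … -ak around the stem.
So wohen → wohenen.

wohenen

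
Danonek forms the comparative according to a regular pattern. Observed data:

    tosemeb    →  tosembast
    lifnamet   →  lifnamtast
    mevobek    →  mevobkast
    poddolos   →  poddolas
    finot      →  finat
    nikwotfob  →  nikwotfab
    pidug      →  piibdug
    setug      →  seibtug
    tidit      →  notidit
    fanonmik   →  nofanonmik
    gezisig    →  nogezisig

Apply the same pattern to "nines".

ninsast

lifnamet and finot both end in -t yet inflect differently (lifnamtast, finat), so the final letter is not what conditions the rule; the last vowel is.
"nines" has last vowel 'e'. The stems whose last vowel is 'e' (tosemeb → tosembast, lifnamet → lifnamtast, mevobek → mevobkast) delete the last vowel and add -ast.
So nines → ninsast.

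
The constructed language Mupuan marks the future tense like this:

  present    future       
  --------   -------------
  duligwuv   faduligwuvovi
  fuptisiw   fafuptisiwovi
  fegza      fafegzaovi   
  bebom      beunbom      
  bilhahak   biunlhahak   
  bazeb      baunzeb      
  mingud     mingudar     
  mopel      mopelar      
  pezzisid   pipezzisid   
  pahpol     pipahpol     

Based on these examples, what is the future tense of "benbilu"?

mingud and pezzisid both end in -d yet inflect differently (mingudar, pipezzisid), so the final letter is not what conditions the rule; the first letter is.
"benbilu" begins with b-. The stems beginning with b- (bebom → beunbom, bilhahak → biunlhahak, bazeb → baunzeb) insert -un- after the first vowel.
So benbilu → beunnbilu.

beunnbilu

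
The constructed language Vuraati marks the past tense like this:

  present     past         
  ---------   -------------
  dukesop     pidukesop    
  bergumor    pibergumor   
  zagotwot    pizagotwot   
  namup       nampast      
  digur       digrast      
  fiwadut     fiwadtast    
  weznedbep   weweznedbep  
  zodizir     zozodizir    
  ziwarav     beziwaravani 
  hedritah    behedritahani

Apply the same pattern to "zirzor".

pizirzor

dukesop and namup both end in -p yet inflect differently (pidukesop, nampast), so the final letter is not what conditions the rule; the last vowel is.
"zirzor" has last vowel 'o'. The stems whose last vowel is 'o' (dukesop → pidukesop, bergumor → pibergumor, zagotwot → pizagotwot) add the prefix pi-.
So zirzor → pizirzor.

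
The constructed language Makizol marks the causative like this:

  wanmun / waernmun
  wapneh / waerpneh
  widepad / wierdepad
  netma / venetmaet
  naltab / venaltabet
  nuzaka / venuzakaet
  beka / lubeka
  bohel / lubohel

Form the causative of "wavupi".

netma and beka both end in -a yet inflect differently (venetmaet, lubeka), so the final letter is not what conditions the rule; the first letter is.
"wavupi" begins with w-. The stems beginning with w- (wanmun → waernmun, wapneh → waerpneh, widepad → wierdepad) insert -er- after the first vowel.
So wavupi → waervupi.

waervupi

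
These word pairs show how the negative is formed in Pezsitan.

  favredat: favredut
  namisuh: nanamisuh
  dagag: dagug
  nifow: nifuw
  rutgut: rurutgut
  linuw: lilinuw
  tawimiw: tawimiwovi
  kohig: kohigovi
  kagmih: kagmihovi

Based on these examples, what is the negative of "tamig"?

tamigovi

tawimiw and linuw both end in -w yet inflect differently (tawimiwovi, lilinuw), so the final letter is not what conditions the rule; the last vowel is.
"tamig" has last vowel 'i'. The stems whose last vowel is 'i' (kagmih → kagmihovi, tawimiw → tawimiwovi, kohig → kohigovi) add -ovi.
The other patterns: stems whose last vowel is 'u' repeat the first consonant+vowel as a prefix; stems whose last vowel is 'a' or 'o' change the last vowel to 'u'.
So tamig → tamigovi.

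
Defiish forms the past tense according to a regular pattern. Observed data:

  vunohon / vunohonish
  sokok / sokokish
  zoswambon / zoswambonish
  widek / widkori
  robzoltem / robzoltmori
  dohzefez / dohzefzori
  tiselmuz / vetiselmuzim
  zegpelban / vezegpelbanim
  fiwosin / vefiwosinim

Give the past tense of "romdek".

romdkori

sokok and widek both end in -k yet inflect differently (sokokish, widkori), so the final letter is not what conditions the rule; the last vowel is.
"romdek" has last vowel 'e'. The stems whose last vowel is 'e' (widek → widkori, robzoltem → robzoltmori, dohzefez → dohzefzori) delete the last vowel and add -ori.
The other patterns: stems whose last vowel is 'o' add -ish; stems whose last vowel is 'a', 'i' or 'u' add ve- … -im around the stem.
So romdek → romdkori.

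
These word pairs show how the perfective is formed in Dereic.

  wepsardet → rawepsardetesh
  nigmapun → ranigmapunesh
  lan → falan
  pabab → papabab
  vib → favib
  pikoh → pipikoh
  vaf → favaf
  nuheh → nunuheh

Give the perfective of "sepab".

vib and pabab both end in -b yet inflect differently (favib, papabab), so the final letter is not what conditions the rule; the number of vowels is.
"sepab" has 2 vowels. The stems with 2 vowels (pabab → papabab, pikoh → pipikoh, nuheh → nunuheh) repeat the first consonant+vowel as a prefix.
So sepab → sesepab.

sesepab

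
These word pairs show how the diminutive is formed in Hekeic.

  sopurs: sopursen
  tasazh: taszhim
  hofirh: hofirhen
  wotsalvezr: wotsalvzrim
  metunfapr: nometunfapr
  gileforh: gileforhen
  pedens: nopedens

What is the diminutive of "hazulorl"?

hazulorlen

hofirh and tasazh both end in -h yet inflect differently (hofirhen, taszhim), so the final letter is not what conditions the rule; the second-to-last letter is.
"hazulorl" has second-to-last letter 'r'. The stems whose second-to-last letter is 'r' (sopurs → sopursen, hofirh → hofirhen, gileforh → gileforhen) add -en.
The other patterns: stems whose second-to-last letter is 'z' delete the last vowel and add -im; stems whose second-to-last letter is 'n' or 'p' add the prefix no-.
So hazulorl → hazulorlen.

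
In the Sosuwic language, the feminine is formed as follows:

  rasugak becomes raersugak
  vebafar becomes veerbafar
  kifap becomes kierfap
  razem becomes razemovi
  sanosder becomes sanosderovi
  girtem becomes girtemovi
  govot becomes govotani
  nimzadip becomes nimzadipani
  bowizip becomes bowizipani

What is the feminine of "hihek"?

vebafar and sanosder both end in -r yet inflect differently (veerbafar, sanosderovi), so the final letter is not what conditions the rule; the last vowel is.
"hihek" has last vowel 'e'. The stems whose last vowel is 'e' (razem → razemovi, sanosder → sanosderovi, girtem → girtemovi) add -ovi.
So hihek → hihekovi.

hihekovi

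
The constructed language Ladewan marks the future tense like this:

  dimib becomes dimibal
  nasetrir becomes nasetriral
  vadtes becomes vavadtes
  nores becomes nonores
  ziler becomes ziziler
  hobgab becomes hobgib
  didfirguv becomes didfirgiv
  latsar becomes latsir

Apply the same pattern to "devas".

nasetrir and ziler both end in -r yet inflect differently (nasetriral, ziziler), so the final letter is not what conditions the rule; the last vowel is.
"devas" has last vowel 'a'. The stems whose last vowel is 'a' (hobgab → hobgib, latsar → latsir) change the last vowel to 'i'.
So devas → devis.

devis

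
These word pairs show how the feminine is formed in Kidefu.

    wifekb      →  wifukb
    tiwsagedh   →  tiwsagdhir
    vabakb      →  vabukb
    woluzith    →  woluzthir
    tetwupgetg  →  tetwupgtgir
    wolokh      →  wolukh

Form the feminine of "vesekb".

wolokh and tiwsagedh both end in -h yet inflect differently (wolukh, tiwsagdhir), so the final letter is not what conditions the rule; the second-to-last letter is.
"vesekb" has second-to-last letter 'k'. The stems whose second-to-last letter is 'k' (wifekb → wifukb, vabakb → vabukb, wolokh → wolukh) change the last vowel to 'u'.
The other pattern: stems whose second-to-last letter is 'd' or 't' delete the last vowel and add -ir.
So vesekb → vesukb.

vesukb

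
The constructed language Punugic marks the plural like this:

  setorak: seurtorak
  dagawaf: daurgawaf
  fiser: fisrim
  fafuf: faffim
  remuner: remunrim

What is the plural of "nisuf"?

nisfim

dagawaf and fafuf both end in -f yet inflect differently (daurgawaf, faffim), so the final letter is not what conditions the rule; the last vowel is.
"nisuf" has last vowel 'u'. The one such stem in the data (fafuf → faffim) deletes the last vowel and adds -im (as do fiser, remuner), so the same rule applies.
The other pattern: stems whose last vowel is 'a' insert -ur- after the first vowel.
So nisuf → nisfim.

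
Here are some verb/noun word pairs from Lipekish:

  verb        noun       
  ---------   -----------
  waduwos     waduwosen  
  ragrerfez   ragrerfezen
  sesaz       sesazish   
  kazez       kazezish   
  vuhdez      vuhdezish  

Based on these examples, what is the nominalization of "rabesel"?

"rabesel" has 3 vowels. The stems with 3 vowels (ragrerfez → ragrerfezen, waduwos → waduwosen) add -en.
The other pattern: stems with 2 vowels add -ish.
So rabesel → rabeselen.

rabeselen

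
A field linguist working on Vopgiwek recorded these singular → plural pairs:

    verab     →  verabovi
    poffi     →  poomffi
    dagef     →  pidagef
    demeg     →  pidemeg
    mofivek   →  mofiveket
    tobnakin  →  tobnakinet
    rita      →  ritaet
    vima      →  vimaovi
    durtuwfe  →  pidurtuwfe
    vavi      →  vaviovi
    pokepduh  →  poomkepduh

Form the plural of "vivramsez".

vivramsezovi

vavi and poffi both end in -i yet inflect differently (vaviovi, poomffi), so the final letter is not what conditions the rule; the first letter is.
"vivramsez" begins with v-. The stems beginning with v- (vavi → vaviovi, vima → vimaovi, verab → verabovi) add -ovi.
So vivramsez → vivramsezovi.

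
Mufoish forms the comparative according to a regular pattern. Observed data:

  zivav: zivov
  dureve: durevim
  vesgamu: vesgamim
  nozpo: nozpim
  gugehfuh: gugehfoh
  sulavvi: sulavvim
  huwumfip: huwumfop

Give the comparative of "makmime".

makmimim

gugehfuh and vesgamu both have last vowel 'u' yet inflect differently (gugehfoh, vesgamim), so the last vowel is not what conditions the rule; whether the stem ends in a vowel or a consonant is.
"makmime" ends in a vowel. The stems ending in a vowel (vesgamu → vesgamim, dureve → durevim, sulavvi → sulavvim) drop the final letter and add -im.
So makmime → makmimim.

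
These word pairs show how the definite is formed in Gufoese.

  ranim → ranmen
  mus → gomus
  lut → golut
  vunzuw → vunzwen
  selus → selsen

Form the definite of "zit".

gozit

"zit" has 1 vowel. The stems with 1 vowel (mus → gomus, lut → golut) add the prefix go-.
So zit → gozit.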